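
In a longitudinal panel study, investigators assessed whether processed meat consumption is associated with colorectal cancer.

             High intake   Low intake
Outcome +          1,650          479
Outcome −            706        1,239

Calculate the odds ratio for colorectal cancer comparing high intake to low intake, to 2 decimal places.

6.05

Reading the table with exposure as columns: a = 1650 (High intake, case), b = 706 (High intake, non-case), c = 479 (Low intake, case), d = 1239.
OR = (a·d)/(b·c) = (1650 × 1239) / (706 × 479) = 2044350 / 338174 = 6.04526
The odds of colorectal cancer are about 6.05 times as high in the high intake group.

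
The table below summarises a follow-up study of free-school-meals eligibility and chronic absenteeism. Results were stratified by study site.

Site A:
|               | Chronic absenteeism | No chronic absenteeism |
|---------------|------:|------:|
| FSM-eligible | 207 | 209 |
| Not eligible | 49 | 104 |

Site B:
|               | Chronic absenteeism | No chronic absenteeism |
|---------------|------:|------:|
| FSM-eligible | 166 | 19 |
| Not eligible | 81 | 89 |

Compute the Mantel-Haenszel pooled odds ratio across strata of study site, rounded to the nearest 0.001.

OR_MH = Σ(aᵢdᵢ/nᵢ) / Σ(bᵢcᵢ/nᵢ), where nᵢ is the stratum total.
Stratum 1 (Site A): n = 569; a·d/n = 207·104/569 = 37.8348; b·c/n = 209·49/569 = 17.9982
Stratum 2 (Site B): n = 355; a·d/n = 166·89/355 = 41.6169; b·c/n = 19·81/355 = 4.3352
OR_MH = (37.8348 + 41.6169) / (17.9982 + 4.3352) = 79.4517 / 22.3335 = 3.55752

3.558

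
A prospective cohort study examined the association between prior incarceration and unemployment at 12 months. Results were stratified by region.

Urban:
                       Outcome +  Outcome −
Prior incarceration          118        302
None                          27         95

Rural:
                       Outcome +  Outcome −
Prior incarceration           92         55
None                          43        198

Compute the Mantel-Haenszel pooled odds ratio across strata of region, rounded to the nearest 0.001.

3.199

OR_MH = Σ(aᵢdᵢ/nᵢ) / Σ(bᵢcᵢ/nᵢ), where nᵢ is the stratum total.
Stratum 1 (Urban): n = 542; a·d/n = 118·95/542 = 20.6827; b·c/n = 302·27/542 = 15.0443
Stratum 2 (Rural): n = 388; a·d/n = 92·198/388 = 46.9485; b·c/n = 55·43/388 = 6.0954
OR_MH = (20.6827 + 46.9485) / (15.0443 + 6.0954) = 67.6311 / 21.1396 = 3.19926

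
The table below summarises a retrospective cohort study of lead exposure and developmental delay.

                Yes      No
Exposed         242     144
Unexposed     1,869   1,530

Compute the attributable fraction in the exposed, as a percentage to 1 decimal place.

Cells: a = 242, b = 144, c = 1869, d = 1530.
Risk in exposed = 242/386 = 0.62694; risk in unexposed = 1869/3399 = 0.54987.
RR = 0.62694/0.54987 = 1.14017
AR% = (RR − 1)/RR × 100 = (1.14017 − 1)/1.14017 × 100 = 12.2938%

12.3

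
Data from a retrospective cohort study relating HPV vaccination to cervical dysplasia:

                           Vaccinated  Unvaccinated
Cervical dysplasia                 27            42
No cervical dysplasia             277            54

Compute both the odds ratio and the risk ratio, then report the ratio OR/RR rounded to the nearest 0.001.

Reading the table with exposure as columns: a = 27 (Vaccinated, case), b = 277 (Vaccinated, non-case), c = 42 (Unvaccinated, case), d = 54.
OR = (27·54)/(277·42) = 1458/11634 = 0.12532
Risk in exposed = 27/304 = 0.08882; risk in unexposed = 42/96 = 0.43750; RR = 0.20301
OR/RR = 0.12532 / 0.20301 = 0.61733
The outcome is not rare, so the OR lies further from 1 than the RR.

0.617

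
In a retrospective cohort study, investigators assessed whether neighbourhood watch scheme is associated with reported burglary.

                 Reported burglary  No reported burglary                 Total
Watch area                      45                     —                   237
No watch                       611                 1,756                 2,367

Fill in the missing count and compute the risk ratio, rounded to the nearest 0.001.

0.736

The missing cell is in the exposed row: 237 − 45 = 192.
So a = 45, b = 192, c = 611, d = 1756.
RR = [a/(a+b)] / [c/(c+d)] = (45/237) / (611/2367) = 0.18987/0.25813 = 0.73557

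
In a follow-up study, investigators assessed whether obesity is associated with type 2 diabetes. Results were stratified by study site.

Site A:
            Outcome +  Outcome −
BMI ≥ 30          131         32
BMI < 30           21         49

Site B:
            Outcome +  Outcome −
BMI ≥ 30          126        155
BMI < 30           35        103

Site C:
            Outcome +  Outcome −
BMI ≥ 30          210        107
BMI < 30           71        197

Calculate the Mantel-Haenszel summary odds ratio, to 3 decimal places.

OR_MH = Σ(aᵢdᵢ/nᵢ) / Σ(bᵢcᵢ/nᵢ), where nᵢ is the stratum total.
Stratum 1 (Site A): n = 233; a·d/n = 131·49/233 = 27.5494; b·c/n = 32·21/233 = 2.8841
Stratum 2 (Site B): n = 419; a·d/n = 126·103/419 = 30.9737; b·c/n = 155·35/419 = 12.9475
Stratum 3 (Site C): n = 585; a·d/n = 210·197/585 = 70.7179; b·c/n = 107·71/585 = 12.9863
OR_MH = (27.5494 + 30.9737 + 70.7179) / (2.8841 + 12.9475 + 12.9863) = 129.2411 / 28.8179 = 4.48474

4.485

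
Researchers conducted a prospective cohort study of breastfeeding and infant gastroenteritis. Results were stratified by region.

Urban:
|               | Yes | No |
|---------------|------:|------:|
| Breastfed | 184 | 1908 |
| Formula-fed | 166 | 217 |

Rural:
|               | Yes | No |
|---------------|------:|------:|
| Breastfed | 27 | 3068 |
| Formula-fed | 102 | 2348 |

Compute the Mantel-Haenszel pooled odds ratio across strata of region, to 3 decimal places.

OR_MH = Σ(aᵢdᵢ/nᵢ) / Σ(bᵢcᵢ/nᵢ), where nᵢ is the stratum total.
Stratum 1 (Urban): n = 2475; a·d/n = 184·217/2475 = 16.1325; b·c/n = 1908·166/2475 = 127.9709
Stratum 2 (Rural): n = 5545; a·d/n = 27·2348/5545 = 11.4330; b·c/n = 3068·102/5545 = 56.4357
OR_MH = (16.1325 + 11.4330) / (127.9709 + 56.4357) = 27.5655 / 184.4066 = 0.14948

0.149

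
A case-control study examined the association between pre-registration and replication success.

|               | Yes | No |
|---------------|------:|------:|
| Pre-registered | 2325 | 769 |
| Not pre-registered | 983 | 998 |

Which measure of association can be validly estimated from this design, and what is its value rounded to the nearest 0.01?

3.07

Cells: a = 2325, b = 769, c = 983, d = 998.
This is a case-control study: participants were sampled on outcome status, so risks in the source population cannot be estimated directly — relative risk is not valid here. The odds ratio is the appropriate measure.
OR = (a·d)/(b·c) = (2325 × 998) / (769 × 983) = 2320350 / 755927 = 3.06954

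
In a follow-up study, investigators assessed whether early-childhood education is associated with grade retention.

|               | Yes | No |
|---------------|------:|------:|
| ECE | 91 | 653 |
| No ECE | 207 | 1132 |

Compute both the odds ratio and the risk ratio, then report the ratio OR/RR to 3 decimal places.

Cells: a = 91, b = 653, c = 207, d = 1132.
OR = (91·1132)/(653·207) = 103012/135171 = 0.76209
Risk in exposed = 91/744 = 0.12231; risk in unexposed = 207/1339 = 0.15459; RR = 0.79119
OR/RR = 0.76209 / 0.79119 = 0.96322
The outcome is not rare, so the OR lies further from 1 than the RR.

0.963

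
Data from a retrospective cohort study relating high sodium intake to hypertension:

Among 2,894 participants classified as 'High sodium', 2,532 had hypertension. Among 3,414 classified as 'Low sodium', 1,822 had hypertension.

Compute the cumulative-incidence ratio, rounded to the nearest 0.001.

1.639

From the description: a = 2532, b = 362, c = 1822, d = 1592.
Risk in exposed = 2532/2894 = 0.87491; risk in unexposed = 1822/3414 = 0.53368.
RR = 0.87491 / 0.53368 = 1.63938
The risk among the exposed is 1.64 times that among the unexposed.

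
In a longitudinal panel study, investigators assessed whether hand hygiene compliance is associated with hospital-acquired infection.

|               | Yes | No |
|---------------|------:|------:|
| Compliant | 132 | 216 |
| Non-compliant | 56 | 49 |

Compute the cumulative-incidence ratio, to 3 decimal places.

Cells: a = 132, b = 216, c = 56, d = 49.
Risk in exposed = 132/348 = 0.37931; risk in unexposed = 56/105 = 0.53333.
RR = 0.37931 / 0.53333 = 0.71121
The risk is 29% lower among the exposed than among the unexposed.

0.711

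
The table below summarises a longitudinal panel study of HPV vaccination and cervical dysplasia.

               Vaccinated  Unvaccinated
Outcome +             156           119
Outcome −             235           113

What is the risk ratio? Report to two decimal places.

Reading the table with exposure as columns: a = 156 (Vaccinated, case), b = 235 (Vaccinated, non-case), c = 119 (Unvaccinated, case), d = 113.
Risk in exposed = 156/391 = 0.39898; risk in unexposed = 119/232 = 0.51293.
RR = 0.39898 / 0.51293 = 0.77784
The risk is 22% lower among the exposed than among the unexposed.

0.78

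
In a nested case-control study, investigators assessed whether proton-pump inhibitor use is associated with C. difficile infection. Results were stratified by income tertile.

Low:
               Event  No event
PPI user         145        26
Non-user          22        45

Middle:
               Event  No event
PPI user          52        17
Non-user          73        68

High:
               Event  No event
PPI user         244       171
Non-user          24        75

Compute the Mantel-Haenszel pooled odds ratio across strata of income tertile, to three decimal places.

OR_MH = Σ(aᵢdᵢ/nᵢ) / Σ(bᵢcᵢ/nᵢ), where nᵢ is the stratum total.
Stratum 1 (Low): n = 238; a·d/n = 145·45/238 = 27.4160; b·c/n = 26·22/238 = 2.4034
Stratum 2 (Middle): n = 210; a·d/n = 52·68/210 = 16.8381; b·c/n = 17·73/210 = 5.9095
Stratum 3 (High): n = 514; a·d/n = 244·75/514 = 35.6031; b·c/n = 171·24/514 = 7.9844
OR_MH = (27.4160 + 16.8381 + 35.6031) / (2.4034 + 5.9095 + 7.9844) = 79.8572 / 16.2973 = 4.90002

4.900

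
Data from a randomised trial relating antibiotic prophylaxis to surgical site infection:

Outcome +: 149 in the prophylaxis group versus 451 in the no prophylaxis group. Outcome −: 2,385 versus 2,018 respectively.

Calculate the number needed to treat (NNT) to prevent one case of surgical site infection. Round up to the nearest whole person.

9

Risk in treated group = 149/2534 = 0.05880; risk in control = 451/2469 = 0.18267.
Absolute risk reduction = 0.18267 − 0.05880 = 0.12386
NNT = 1 / ARR = 1 / 0.12386 = 8.073 → round up → 9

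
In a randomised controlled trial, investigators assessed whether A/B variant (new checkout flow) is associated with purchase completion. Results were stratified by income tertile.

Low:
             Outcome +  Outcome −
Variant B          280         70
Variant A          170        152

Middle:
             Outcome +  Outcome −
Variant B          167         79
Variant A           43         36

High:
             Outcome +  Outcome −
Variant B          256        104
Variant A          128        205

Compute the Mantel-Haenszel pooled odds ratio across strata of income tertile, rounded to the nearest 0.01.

OR_MH = Σ(aᵢdᵢ/nᵢ) / Σ(bᵢcᵢ/nᵢ), where nᵢ is the stratum total.
Stratum 1 (Low): n = 672; a·d/n = 280·152/672 = 63.3333; b·c/n = 70·170/672 = 17.7083
Stratum 2 (Middle): n = 325; a·d/n = 167·36/325 = 18.4985; b·c/n = 79·43/325 = 10.4523
Stratum 3 (High): n = 693; a·d/n = 256·205/693 = 75.7287; b·c/n = 104·128/693 = 19.2092
OR_MH = (63.3333 + 18.4985 + 75.7287) / (17.7083 + 10.4523 + 19.2092) = 157.5605 / 47.3699 = 3.32618

3.33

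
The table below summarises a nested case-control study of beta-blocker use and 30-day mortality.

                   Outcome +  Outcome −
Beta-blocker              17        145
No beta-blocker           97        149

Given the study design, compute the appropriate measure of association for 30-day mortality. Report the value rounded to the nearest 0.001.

Cells: a = 17, b = 145, c = 97, d = 149.
This is a nested case-control study: participants were sampled on outcome status, so risks in the source population cannot be estimated directly — relative risk is not valid here. The odds ratio is the appropriate measure.
OR = (a·d)/(b·c) = (17 × 149) / (145 × 97) = 2533 / 14065 = 0.18009

0.180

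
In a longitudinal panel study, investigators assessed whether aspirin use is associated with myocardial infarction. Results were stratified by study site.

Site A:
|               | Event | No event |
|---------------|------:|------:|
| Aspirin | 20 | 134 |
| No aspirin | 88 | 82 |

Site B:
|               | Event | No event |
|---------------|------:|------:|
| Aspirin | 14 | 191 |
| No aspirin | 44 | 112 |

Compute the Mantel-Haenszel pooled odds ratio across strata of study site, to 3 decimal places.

0.158

OR_MH = Σ(aᵢdᵢ/nᵢ) / Σ(bᵢcᵢ/nᵢ), where nᵢ is the stratum total.
Stratum 1 (Site A): n = 324; a·d/n = 20·82/324 = 5.0617; b·c/n = 134·88/324 = 36.3951
Stratum 2 (Site B): n = 361; a·d/n = 14·112/361 = 4.3435; b·c/n = 191·44/361 = 23.2798
OR_MH = (5.0617 + 4.3435) / (36.3951 + 23.2798) = 9.4052 / 59.6748 = 0.15761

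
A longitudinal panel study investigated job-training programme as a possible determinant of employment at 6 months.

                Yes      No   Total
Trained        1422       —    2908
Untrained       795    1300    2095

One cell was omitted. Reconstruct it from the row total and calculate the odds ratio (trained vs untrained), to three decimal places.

The missing cell is in the exposed row: 2908 − 1422 = 1486.
So a = 1422, b = 1486, c = 795, d = 1300.
OR = (a·d)/(b·c) = (1422 × 1300) / (1486 × 795) = 1848600 / 1181370 = 1.56479

1.565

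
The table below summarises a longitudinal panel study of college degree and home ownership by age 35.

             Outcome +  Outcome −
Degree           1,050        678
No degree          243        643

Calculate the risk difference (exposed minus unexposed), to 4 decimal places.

Cells: a = 1050, b = 678, c = 243, d = 643.
Risk in exposed = 1050/1728 = 0.607639; risk in unexposed = 243/886 = 0.274266.
Risk difference = 0.607639 − 0.274266 = 0.333373

0.3334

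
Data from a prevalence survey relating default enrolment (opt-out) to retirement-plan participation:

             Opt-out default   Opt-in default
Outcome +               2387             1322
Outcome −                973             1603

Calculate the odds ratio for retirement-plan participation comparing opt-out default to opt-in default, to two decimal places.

2.97

Reading the table with exposure as columns: a = 2387 (Opt-out default, case), b = 973 (Opt-out default, non-case), c = 1322 (Opt-in default, case), d = 1603.
OR = (a·d)/(b·c) = (2387 × 1603) / (973 × 1322) = 3826361 / 1286306 = 2.97469
The odds of retirement-plan participation are about 2.97 times as high in the opt-out default group.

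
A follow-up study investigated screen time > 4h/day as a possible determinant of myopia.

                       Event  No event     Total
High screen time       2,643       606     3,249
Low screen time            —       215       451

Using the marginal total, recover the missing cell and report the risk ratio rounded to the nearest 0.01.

The missing cell is in the unexposed row: 451 − 215 = 236.
So a = 2643, b = 606, c = 236, d = 215.
RR = [a/(a+b)] / [c/(c+d)] = (2643/3249) / (236/451) = 0.81348/0.52328 = 1.55458

1.55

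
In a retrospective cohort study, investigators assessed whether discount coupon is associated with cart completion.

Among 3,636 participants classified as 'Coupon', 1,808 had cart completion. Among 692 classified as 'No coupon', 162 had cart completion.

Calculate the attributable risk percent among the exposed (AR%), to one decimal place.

52.9

From the description: a = 1808, b = 1828, c = 162, d = 530.
Risk in exposed = 1808/3636 = 0.49725; risk in unexposed = 162/692 = 0.23410.
RR = 0.49725/0.23410 = 2.12405
AR% = (RR − 1)/RR × 100 = (2.12405 − 1)/2.12405 × 100 = 52.9202%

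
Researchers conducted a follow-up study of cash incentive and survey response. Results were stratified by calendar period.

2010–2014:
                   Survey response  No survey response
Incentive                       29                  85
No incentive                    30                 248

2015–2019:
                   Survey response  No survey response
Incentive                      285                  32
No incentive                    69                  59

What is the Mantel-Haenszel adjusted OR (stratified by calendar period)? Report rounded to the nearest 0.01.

4.90

OR_MH = Σ(aᵢdᵢ/nᵢ) / Σ(bᵢcᵢ/nᵢ), where nᵢ is the stratum total.
Stratum 1 (2010–2014): n = 392; a·d/n = 29·248/392 = 18.3469; b·c/n = 85·30/392 = 6.5051
Stratum 2 (2015–2019): n = 445; a·d/n = 285·59/445 = 37.7865; b·c/n = 32·69/445 = 4.9618
OR_MH = (18.3469 + 37.7865) / (6.5051 + 4.9618) = 56.1335 / 11.4669 = 4.89526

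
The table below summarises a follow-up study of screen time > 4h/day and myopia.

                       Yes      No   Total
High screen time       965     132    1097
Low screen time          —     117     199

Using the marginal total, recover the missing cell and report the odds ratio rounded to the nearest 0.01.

The missing cell is in the unexposed row: 199 − 117 = 82.
So a = 965, b = 132, c = 82, d = 117.
OR = (a·d)/(b·c) = (965 × 117) / (132 × 82) = 112905 / 10824 = 10.43099

10.43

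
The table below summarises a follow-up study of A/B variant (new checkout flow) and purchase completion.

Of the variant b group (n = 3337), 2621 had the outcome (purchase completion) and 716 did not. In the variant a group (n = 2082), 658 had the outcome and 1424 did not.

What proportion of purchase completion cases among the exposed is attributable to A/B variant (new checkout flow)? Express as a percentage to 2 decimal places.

59.76

From the description: a = 2621, b = 716, c = 658, d = 1424.
Risk in exposed = 2621/3337 = 0.78544; risk in unexposed = 658/2082 = 0.31604.
RR = 0.78544/0.31604 = 2.48522
AR% = (RR − 1)/RR × 100 = (2.48522 − 1)/2.48522 × 100 = 59.7622%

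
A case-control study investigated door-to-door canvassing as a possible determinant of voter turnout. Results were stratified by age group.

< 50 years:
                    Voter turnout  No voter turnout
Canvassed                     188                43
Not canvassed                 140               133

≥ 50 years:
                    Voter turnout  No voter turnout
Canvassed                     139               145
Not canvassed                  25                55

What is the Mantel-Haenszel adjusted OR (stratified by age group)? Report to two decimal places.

3.22

OR_MH = Σ(aᵢdᵢ/nᵢ) / Σ(bᵢcᵢ/nᵢ), where nᵢ is the stratum total.
Stratum 1 (< 50 years): n = 504; a·d/n = 188·133/504 = 49.6111; b·c/n = 43·140/504 = 11.9444
Stratum 2 (≥ 50 years): n = 364; a·d/n = 139·55/364 = 21.0027; b·c/n = 145·25/364 = 9.9588
OR_MH = (49.6111 + 21.0027) / (11.9444 + 9.9588) = 70.6139 / 21.9032 = 3.22390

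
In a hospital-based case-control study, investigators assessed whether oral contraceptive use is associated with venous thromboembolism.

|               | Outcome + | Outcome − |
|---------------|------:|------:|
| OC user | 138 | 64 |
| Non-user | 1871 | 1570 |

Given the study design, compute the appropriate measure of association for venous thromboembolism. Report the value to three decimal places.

1.809

Cells: a = 138, b = 64, c = 1871, d = 1570.
This is a hospital-based case-control study: participants were sampled on outcome status, so risks in the source population cannot be estimated directly — relative risk is not valid here. The odds ratio is the appropriate measure.
OR = (a·d)/(b·c) = (138 × 1570) / (64 × 1871) = 216660 / 119744 = 1.80936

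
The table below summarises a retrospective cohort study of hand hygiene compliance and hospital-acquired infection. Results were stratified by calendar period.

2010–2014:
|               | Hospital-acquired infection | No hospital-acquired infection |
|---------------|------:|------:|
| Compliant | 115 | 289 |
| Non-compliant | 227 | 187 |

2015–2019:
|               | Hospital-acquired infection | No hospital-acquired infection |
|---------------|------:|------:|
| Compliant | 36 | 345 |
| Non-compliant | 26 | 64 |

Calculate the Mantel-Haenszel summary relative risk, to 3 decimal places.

RR_MH = Σ(aᵢ·n₀ᵢ/nᵢ) / Σ(cᵢ·n₁ᵢ/nᵢ), with n₁ᵢ = aᵢ+bᵢ (exposed), n₀ᵢ = cᵢ+dᵢ (unexposed), nᵢ = n₁ᵢ+n₀ᵢ.
Stratum 1 (2010–2014): n₁ = 404, n₀ = 414, n = 818; a·n₀/n = 115·414/818 = 58.2029; c·n₁/n = 227·404/818 = 112.1125
Stratum 2 (2015–2019): n₁ = 381, n₀ = 90, n = 471; a·n₀/n = 36·90/471 = 6.8790; c·n₁/n = 26·381/471 = 21.0318
RR_MH = (58.2029 + 6.8790) / (112.1125 + 21.0318) = 65.0819 / 133.1443 = 0.48881

0.489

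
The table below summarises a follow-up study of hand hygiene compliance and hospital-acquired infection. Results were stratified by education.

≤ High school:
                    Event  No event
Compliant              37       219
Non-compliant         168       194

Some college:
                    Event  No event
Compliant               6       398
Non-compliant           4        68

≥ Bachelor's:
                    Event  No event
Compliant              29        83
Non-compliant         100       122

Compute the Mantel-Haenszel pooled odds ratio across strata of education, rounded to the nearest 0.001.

OR_MH = Σ(aᵢdᵢ/nᵢ) / Σ(bᵢcᵢ/nᵢ), where nᵢ is the stratum total.
Stratum 1 (≤ High school): n = 618; a·d/n = 37·194/618 = 11.6149; b·c/n = 219·168/618 = 59.5340
Stratum 2 (Some college): n = 476; a·d/n = 6·68/476 = 0.8571; b·c/n = 398·4/476 = 3.3445
Stratum 3 (≥ Bachelor's): n = 334; a·d/n = 29·122/334 = 10.5928; b·c/n = 83·100/334 = 24.8503
OR_MH = (11.6149 + 0.8571 + 10.5928) / (59.5340 + 3.3445 + 24.8503) = 23.0648 / 87.7288 = 0.26291

0.263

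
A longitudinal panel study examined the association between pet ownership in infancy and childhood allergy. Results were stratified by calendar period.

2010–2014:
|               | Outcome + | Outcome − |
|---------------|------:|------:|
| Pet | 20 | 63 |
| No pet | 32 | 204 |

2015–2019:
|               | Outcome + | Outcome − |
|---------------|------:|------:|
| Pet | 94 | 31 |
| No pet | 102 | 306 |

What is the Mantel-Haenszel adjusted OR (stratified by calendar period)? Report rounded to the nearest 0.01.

5.45

OR_MH = Σ(aᵢdᵢ/nᵢ) / Σ(bᵢcᵢ/nᵢ), where nᵢ is the stratum total.
Stratum 1 (2010–2014): n = 319; a·d/n = 20·204/319 = 12.7900; b·c/n = 63·32/319 = 6.3197
Stratum 2 (2015–2019): n = 533; a·d/n = 94·306/533 = 53.9662; b·c/n = 31·102/533 = 5.9325
OR_MH = (12.7900 + 53.9662) / (6.3197 + 5.9325) = 66.7562 / 12.2522 = 5.44850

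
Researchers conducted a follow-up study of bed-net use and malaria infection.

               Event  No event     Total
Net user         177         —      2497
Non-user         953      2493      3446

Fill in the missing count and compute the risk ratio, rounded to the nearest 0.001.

The missing cell is in the exposed row: 2497 − 177 = 2320.
So a = 177, b = 2320, c = 953, d = 2493.
RR = [a/(a+b)] / [c/(c+d)] = (177/2497) / (953/3446) = 0.07089/0.27655 = 0.25632

0.256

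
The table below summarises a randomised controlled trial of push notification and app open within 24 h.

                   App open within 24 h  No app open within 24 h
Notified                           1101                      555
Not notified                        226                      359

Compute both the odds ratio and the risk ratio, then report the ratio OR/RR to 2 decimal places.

Cells: a = 1101, b = 555, c = 226, d = 359.
OR = (1101·359)/(555·226) = 395259/125430 = 3.15123
Risk in exposed = 1101/1656 = 0.66486; risk in unexposed = 226/585 = 0.38632; RR = 1.72097
OR/RR = 3.15123 / 1.72097 = 1.83107
The outcome is not rare, so the OR lies further from 1 than the RR.

1.83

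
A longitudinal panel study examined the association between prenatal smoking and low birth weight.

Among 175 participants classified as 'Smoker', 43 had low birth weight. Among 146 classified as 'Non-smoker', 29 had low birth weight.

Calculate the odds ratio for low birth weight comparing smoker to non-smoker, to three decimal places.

From the description: a = 43, b = 132, c = 29, d = 117.
OR = (a·d)/(b·c) = (43 × 117) / (132 × 29) = 5031 / 3828 = 1.31426
The odds of low birth weight are about 1.31 times as high in the smoker group.

1.314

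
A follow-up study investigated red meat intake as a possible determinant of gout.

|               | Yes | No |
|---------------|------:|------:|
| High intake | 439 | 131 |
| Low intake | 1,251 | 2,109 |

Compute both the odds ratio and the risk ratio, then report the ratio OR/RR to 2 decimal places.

Cells: a = 439, b = 131, c = 1251, d = 2109.
OR = (439·2109)/(131·1251) = 925851/163881 = 5.64953
Risk in exposed = 439/570 = 0.77018; risk in unexposed = 1251/3360 = 0.37232; RR = 2.06858
OR/RR = 5.64953 / 2.06858 = 2.73112
The outcome is not rare, so the OR lies further from 1 than the RR.

2.73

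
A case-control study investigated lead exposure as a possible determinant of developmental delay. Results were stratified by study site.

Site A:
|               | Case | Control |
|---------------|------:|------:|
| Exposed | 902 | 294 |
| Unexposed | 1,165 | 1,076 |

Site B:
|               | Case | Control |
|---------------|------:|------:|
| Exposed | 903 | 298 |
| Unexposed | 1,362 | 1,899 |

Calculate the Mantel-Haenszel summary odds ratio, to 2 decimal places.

3.50

OR_MH = Σ(aᵢdᵢ/nᵢ) / Σ(bᵢcᵢ/nᵢ), where nᵢ is the stratum total.
Stratum 1 (Site A): n = 3437; a·d/n = 902·1076/3437 = 282.3835; b·c/n = 294·1165/3437 = 99.6538
Stratum 2 (Site B): n = 4462; a·d/n = 903·1899/4462 = 384.3113; b·c/n = 298·1362/4462 = 90.9628
OR_MH = (282.3835 + 384.3113) / (99.6538 + 90.9628) = 666.6948 / 190.6166 = 3.49757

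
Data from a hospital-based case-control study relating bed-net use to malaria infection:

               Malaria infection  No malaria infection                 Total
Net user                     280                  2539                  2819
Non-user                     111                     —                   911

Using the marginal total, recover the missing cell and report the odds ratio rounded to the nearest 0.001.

The missing cell is in the unexposed row: 911 − 111 = 800.
So a = 280, b = 2539, c = 111, d = 800.
OR = (a·d)/(b·c) = (280 × 800) / (2539 × 111) = 224000 / 281829 = 0.79481

0.795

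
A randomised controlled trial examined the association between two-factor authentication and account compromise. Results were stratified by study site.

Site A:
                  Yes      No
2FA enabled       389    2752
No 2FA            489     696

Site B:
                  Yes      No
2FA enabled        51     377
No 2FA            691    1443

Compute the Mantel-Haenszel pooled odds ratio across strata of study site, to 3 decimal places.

0.221

OR_MH = Σ(aᵢdᵢ/nᵢ) / Σ(bᵢcᵢ/nᵢ), where nᵢ is the stratum total.
Stratum 1 (Site A): n = 4326; a·d/n = 389·696/4326 = 62.5853; b·c/n = 2752·489/4326 = 311.0791
Stratum 2 (Site B): n = 2562; a·d/n = 51·1443/2562 = 28.7248; b·c/n = 377·691/2562 = 101.6811
OR_MH = (62.5853 + 28.7248) / (311.0791 + 101.6811) = 91.3101 / 412.7602 = 0.22122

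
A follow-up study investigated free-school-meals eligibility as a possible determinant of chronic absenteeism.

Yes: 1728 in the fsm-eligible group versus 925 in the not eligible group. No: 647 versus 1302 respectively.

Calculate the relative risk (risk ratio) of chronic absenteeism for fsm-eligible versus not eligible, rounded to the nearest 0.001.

From the description: a = 1728, b = 647, c = 925, d = 1302.
Risk in exposed = 1728/2375 = 0.72758; risk in unexposed = 925/2227 = 0.41536.
RR = 0.72758 / 0.41536 = 1.75170
The risk among the exposed is 1.75 times that among the unexposed.

1.752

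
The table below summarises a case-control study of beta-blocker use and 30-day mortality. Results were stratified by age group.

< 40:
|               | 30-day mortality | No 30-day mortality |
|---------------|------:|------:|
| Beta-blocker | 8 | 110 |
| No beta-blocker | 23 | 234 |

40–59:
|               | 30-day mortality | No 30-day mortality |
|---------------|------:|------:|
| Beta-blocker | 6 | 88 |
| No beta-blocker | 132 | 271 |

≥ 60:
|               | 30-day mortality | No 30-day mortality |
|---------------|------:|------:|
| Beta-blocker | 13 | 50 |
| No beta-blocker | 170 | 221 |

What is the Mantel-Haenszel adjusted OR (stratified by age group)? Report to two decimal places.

0.30

OR_MH = Σ(aᵢdᵢ/nᵢ) / Σ(bᵢcᵢ/nᵢ), where nᵢ is the stratum total.
Stratum 1 (< 40): n = 375; a·d/n = 8·234/375 = 4.9920; b·c/n = 110·23/375 = 6.7467
Stratum 2 (40–59): n = 497; a·d/n = 6·271/497 = 3.2716; b·c/n = 88·132/497 = 23.3722
Stratum 3 (≥ 60): n = 454; a·d/n = 13·221/454 = 6.3282; b·c/n = 50·170/454 = 18.7225
OR_MH = (4.9920 + 3.2716 + 6.3282) / (6.7467 + 23.3722 + 18.7225) = 14.5918 / 48.8414 = 0.29876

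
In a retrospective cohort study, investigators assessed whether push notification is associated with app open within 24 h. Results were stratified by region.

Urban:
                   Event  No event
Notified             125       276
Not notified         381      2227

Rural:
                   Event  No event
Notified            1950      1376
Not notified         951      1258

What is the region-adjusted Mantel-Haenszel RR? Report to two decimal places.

RR_MH = Σ(aᵢ·n₀ᵢ/nᵢ) / Σ(cᵢ·n₁ᵢ/nᵢ), with n₁ᵢ = aᵢ+bᵢ (exposed), n₀ᵢ = cᵢ+dᵢ (unexposed), nᵢ = n₁ᵢ+n₀ᵢ.
Stratum 1 (Urban): n₁ = 401, n₀ = 2608, n = 3009; a·n₀/n = 125·2608/3009 = 108.3416; c·n₁/n = 381·401/3009 = 50.7747
Stratum 2 (Rural): n₁ = 3326, n₀ = 2209, n = 5535; a·n₀/n = 1950·2209/5535 = 778.2385; c·n₁/n = 951·3326/5535 = 571.4591
RR_MH = (108.3416 + 778.2385) / (50.7747 + 571.4591) = 886.5801 / 622.2338 = 1.42483

1.42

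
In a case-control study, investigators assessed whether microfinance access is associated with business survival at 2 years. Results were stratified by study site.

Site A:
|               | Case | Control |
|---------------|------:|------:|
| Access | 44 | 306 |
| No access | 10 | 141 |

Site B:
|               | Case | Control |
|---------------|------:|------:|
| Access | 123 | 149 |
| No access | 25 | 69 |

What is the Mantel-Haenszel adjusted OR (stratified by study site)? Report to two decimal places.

OR_MH = Σ(aᵢdᵢ/nᵢ) / Σ(bᵢcᵢ/nᵢ), where nᵢ is the stratum total.
Stratum 1 (Site A): n = 501; a·d/n = 44·141/501 = 12.3832; b·c/n = 306·10/501 = 6.1078
Stratum 2 (Site B): n = 366; a·d/n = 123·69/366 = 23.1885; b·c/n = 149·25/366 = 10.1776
OR_MH = (12.3832 + 23.1885) / (6.1078 + 10.1776) = 35.5718 / 16.2854 = 2.18428

2.18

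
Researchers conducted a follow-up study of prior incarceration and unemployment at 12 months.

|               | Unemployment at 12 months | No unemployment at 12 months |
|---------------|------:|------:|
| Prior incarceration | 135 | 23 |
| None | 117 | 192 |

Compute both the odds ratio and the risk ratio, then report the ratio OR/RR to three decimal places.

4.268

Cells: a = 135, b = 23, c = 117, d = 192.
OR = (135·192)/(23·117) = 25920/2691 = 9.63211
Risk in exposed = 135/158 = 0.85443; risk in unexposed = 117/309 = 0.37864; RR = 2.25657
OR/RR = 9.63211 / 2.25657 = 4.26847
The outcome is not rare, so the OR lies further from 1 than the RR.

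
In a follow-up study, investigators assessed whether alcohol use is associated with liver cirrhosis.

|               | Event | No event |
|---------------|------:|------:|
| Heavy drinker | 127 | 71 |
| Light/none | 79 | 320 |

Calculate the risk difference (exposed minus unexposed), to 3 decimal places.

Cells: a = 127, b = 71, c = 79, d = 320.
Risk in exposed = 127/198 = 0.641414; risk in unexposed = 79/399 = 0.197995.
Risk difference = 0.641414 − 0.197995 = 0.443419

0.443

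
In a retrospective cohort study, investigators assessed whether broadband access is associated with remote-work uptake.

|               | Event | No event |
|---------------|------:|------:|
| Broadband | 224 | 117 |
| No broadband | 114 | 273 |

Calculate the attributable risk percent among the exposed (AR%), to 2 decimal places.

55.16

Cells: a = 224, b = 117, c = 114, d = 273.
Risk in exposed = 224/341 = 0.65689; risk in unexposed = 114/387 = 0.29457.
RR = 0.65689/0.29457 = 2.22997
AR% = (RR − 1)/RR × 100 = (2.22997 − 1)/2.22997 × 100 = 55.1564%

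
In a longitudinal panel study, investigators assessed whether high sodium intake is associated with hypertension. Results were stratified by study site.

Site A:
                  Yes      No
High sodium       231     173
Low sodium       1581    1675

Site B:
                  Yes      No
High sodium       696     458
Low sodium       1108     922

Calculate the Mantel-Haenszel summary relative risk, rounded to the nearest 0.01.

RR_MH = Σ(aᵢ·n₀ᵢ/nᵢ) / Σ(cᵢ·n₁ᵢ/nᵢ), with n₁ᵢ = aᵢ+bᵢ (exposed), n₀ᵢ = cᵢ+dᵢ (unexposed), nᵢ = n₁ᵢ+n₀ᵢ.
Stratum 1 (Site A): n₁ = 404, n₀ = 3256, n = 3660; a·n₀/n = 231·3256/3660 = 205.5016; c·n₁/n = 1581·404/3660 = 174.5148
Stratum 2 (Site B): n₁ = 1154, n₀ = 2030, n = 3184; a·n₀/n = 696·2030/3184 = 443.7437; c·n₁/n = 1108·1154/3184 = 401.5804
RR_MH = (205.5016 + 443.7437) / (174.5148 + 401.5804) = 649.2454 / 576.0952 = 1.12698

1.13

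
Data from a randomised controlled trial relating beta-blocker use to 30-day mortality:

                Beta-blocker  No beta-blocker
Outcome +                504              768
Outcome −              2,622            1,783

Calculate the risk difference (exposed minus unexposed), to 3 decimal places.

Reading the table with exposure as columns: a = 504 (Beta-blocker, case), b = 2622 (Beta-blocker, non-case), c = 768 (No beta-blocker, case), d = 1783.
Risk in exposed = 504/3126 = 0.161228; risk in unexposed = 768/2551 = 0.301058.
Risk difference = 0.161228 − 0.301058 = -0.139830

-0.140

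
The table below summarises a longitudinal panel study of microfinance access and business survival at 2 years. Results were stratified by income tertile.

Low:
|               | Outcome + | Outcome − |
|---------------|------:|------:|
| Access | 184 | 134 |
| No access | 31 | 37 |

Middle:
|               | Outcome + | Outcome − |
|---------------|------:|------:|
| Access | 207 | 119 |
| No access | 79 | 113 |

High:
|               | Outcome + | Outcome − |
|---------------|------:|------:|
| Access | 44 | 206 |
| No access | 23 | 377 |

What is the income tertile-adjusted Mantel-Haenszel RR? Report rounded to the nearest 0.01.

1.62

RR_MH = Σ(aᵢ·n₀ᵢ/nᵢ) / Σ(cᵢ·n₁ᵢ/nᵢ), with n₁ᵢ = aᵢ+bᵢ (exposed), n₀ᵢ = cᵢ+dᵢ (unexposed), nᵢ = n₁ᵢ+n₀ᵢ.
Stratum 1 (Low): n₁ = 318, n₀ = 68, n = 386; a·n₀/n = 184·68/386 = 32.4145; c·n₁/n = 31·318/386 = 25.5389
Stratum 2 (Middle): n₁ = 326, n₀ = 192, n = 518; a·n₀/n = 207·192/518 = 76.7259; c·n₁/n = 79·326/518 = 49.7181
Stratum 3 (High): n₁ = 250, n₀ = 400, n = 650; a·n₀/n = 44·400/650 = 27.0769; c·n₁/n = 23·250/650 = 8.8462
RR_MH = (32.4145 + 76.7259 + 27.0769) / (25.5389 + 49.7181 + 8.8462) = 136.2173 / 84.1032 = 1.61965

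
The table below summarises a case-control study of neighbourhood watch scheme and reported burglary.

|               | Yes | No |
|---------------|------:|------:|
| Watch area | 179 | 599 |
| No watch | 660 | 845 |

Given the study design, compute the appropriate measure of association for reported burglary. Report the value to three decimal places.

Cells: a = 179, b = 599, c = 660, d = 845.
This is a case-control study: participants were sampled on outcome status, so risks in the source population cannot be estimated directly — relative risk is not valid here. The odds ratio is the appropriate measure.
OR = (a·d)/(b·c) = (179 × 845) / (599 × 660) = 151255 / 395340 = 0.38259

0.383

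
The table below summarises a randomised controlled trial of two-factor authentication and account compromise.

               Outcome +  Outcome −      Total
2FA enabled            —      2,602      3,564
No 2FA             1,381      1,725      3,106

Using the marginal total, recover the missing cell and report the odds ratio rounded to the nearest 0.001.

0.462

The missing cell is in the exposed row: 3564 − 2602 = 962.
So a = 962, b = 2602, c = 1381, d = 1725.
OR = (a·d)/(b·c) = (962 × 1725) / (2602 × 1381) = 1659450 / 3593362 = 0.46181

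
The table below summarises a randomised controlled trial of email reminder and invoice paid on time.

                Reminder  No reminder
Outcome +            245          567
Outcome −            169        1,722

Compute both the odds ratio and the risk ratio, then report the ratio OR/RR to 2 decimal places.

Reading the table with exposure as columns: a = 245 (Reminder, case), b = 169 (Reminder, non-case), c = 567 (No reminder, case), d = 1722.
OR = (245·1722)/(169·567) = 421890/95823 = 4.40281
Risk in exposed = 245/414 = 0.59179; risk in unexposed = 567/2289 = 0.24771; RR = 2.38907
OR/RR = 4.40281 / 2.38907 = 1.84290
The outcome is not rare, so the OR lies further from 1 than the RR.

1.84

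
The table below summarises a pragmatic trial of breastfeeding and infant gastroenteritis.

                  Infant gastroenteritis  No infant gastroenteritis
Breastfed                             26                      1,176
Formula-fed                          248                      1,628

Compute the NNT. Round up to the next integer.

10

Risk in treated group = 26/1202 = 0.02163; risk in control = 248/1876 = 0.13220.
Absolute risk reduction = 0.13220 − 0.02163 = 0.11057
NNT = 1 / ARR = 1 / 0.11057 = 9.044 → round up → 10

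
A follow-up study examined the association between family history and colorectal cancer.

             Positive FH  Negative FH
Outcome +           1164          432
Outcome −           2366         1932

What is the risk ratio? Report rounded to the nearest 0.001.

Reading the table with exposure as columns: a = 1164 (Positive FH, case), b = 2366 (Positive FH, non-case), c = 432 (Negative FH, case), d = 1932.
Risk in exposed = 1164/3530 = 0.32975; risk in unexposed = 432/2364 = 0.18274.
RR = 0.32975 / 0.18274 = 1.80444
The risk among the exposed is 1.80 times that among the unexposed.

1.804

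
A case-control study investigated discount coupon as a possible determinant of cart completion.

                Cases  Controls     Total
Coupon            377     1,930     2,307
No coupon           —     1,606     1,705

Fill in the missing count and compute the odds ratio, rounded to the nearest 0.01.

The missing cell is in the unexposed row: 1705 − 1606 = 99.
So a = 377, b = 1930, c = 99, d = 1606.
OR = (a·d)/(b·c) = (377 × 1606) / (1930 × 99) = 605462 / 191070 = 3.16880

3.17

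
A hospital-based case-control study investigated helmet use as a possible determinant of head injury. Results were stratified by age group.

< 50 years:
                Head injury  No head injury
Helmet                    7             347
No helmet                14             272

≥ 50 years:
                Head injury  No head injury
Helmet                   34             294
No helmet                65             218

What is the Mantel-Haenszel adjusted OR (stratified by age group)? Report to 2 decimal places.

0.39

OR_MH = Σ(aᵢdᵢ/nᵢ) / Σ(bᵢcᵢ/nᵢ), where nᵢ is the stratum total.
Stratum 1 (< 50 years): n = 640; a·d/n = 7·272/640 = 2.9750; b·c/n = 347·14/640 = 7.5906
Stratum 2 (≥ 50 years): n = 611; a·d/n = 34·218/611 = 12.1309; b·c/n = 294·65/611 = 31.2766
OR_MH = (2.9750 + 12.1309) / (7.5906 + 31.2766) = 15.1059 / 38.8672 = 0.38865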